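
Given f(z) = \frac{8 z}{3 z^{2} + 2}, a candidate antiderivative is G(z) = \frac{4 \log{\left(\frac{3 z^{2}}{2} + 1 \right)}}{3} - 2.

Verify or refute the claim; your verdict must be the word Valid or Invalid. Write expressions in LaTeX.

d/dz[G] = \frac{8 z}{3 z^{2} + 2}
This equals f(z) exactly, so the claim holds.

Valid - the claim checks out under differentiation.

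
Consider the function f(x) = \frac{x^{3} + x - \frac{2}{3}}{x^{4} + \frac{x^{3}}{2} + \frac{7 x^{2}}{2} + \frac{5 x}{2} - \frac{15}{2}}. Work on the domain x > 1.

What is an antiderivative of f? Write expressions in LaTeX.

The denominator factors as 3 \left(x - 1\right) \left(2 x + 3\right) \left(x^{2} + 5\right); partial fractions split f into directly integrable pieces: \frac{2 \left(79 x - 17\right)}{261 \left(x^{2} + 5\right)} + \frac{266}{435 \left(2 x + 3\right)} + \frac{4}{45 \left(x - 1\right)}.
Check: d/dx[\frac{4 \log{\left(x - 1 \right)}}{45} + \frac{133 \log{\left(x + \frac{3}{2} \right)}}{435} + \frac{79 \log{\left(x^{2} + 5 \right)}}{261} - \frac{34 \sqrt{5} \operatorname{atan}{\left(\frac{\sqrt{5} x}{5} \right)}}{1305}] = \frac{6 x^{3} + 6 x - 4}{6 x^{4} + 3 x^{3} + 21 x^{2} + 15 x - 45}, which equals f(x).

An antiderivative is F(x) = \frac{4 \log{\left(x - 1 \right)}}{45} + \frac{133 \log{\left(x + \frac{3}{2} \right)}}{435} + \frac{79 \log{\left(x^{2} + 5 \right)}}{261} - \frac{34 \sqrt{5} \operatorname{atan}{\left(\frac{\sqrt{5} x}{5} \right)}}{1305}.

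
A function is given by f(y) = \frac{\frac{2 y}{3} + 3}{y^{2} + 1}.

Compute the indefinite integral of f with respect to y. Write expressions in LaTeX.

F(y) = \frac{\log{\left(y^{2} + 1 \right)} + 9 \operatorname{atan}{\left(y \right)}}{3} + C

Any candidate F(y) must reproduce f(y) exactly when differentiated.
Check: d/dy[\frac{\log{\left(y^{2} + 1 \right)} + 9 \operatorname{atan}{\left(y \right)}}{3}] = \frac{2 y + 9}{3 y^{2} + 3}, which equals f(y).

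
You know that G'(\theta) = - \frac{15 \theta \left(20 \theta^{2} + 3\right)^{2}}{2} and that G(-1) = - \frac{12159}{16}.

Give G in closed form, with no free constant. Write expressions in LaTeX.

G(\theta) = - 500 \theta^{6} - 225 \theta^{4} - \frac{135 \theta^{2}}{4} - \frac{19}{16}

G'(\theta) matches the chain-rule pattern g'(h)*h' with inner function h(\theta) = - 5 \theta^{2} - \frac{3}{4}; substituting u = h(\theta) collapses the integral.
A general antiderivative is 4 \left(- 5 \theta^{2} - \frac{3}{4}\right)^{3} + C.
The condition gives C = - \frac{12159}{16} - (- \frac{12167}{16}) = \frac{1}{2}.
So G(\theta) = - 500 \theta^{6} - 225 \theta^{4} - \frac{135 \theta^{2}}{4} - \frac{19}{16}.
Check: d/d\theta[- 500 \theta^{6} - 225 \theta^{4} - \frac{135 \theta^{2}}{4} - \frac{19}{16}] = - 3000 \theta^{5} - 900 \theta^{3} - \frac{135 \theta}{2}, which equals G'(\theta).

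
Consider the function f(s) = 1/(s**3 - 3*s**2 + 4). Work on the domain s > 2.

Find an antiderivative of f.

Factor the denominator ((s - 2)**2*(s + 1)) and decompose: f = 1/(9*(s + 1)) - 1/(9*(s - 2)) + 1/(3*(s - 2)**2); each piece integrates to a log, atan, or power term.
Check: d/ds[(-s*log(s - 2) + s*log(s + 1) + 2*log(s - 2) - 2*log(s + 1) - 3)/(9*s - 18)] = 1/(s**3 - 3*s**2 + 4) = f(s).

An antiderivative is F(s) = (-s*log(s - 2) + s*log(s + 1) + 2*log(s - 2) - 2*log(s + 1) - 3)/(9*s - 18).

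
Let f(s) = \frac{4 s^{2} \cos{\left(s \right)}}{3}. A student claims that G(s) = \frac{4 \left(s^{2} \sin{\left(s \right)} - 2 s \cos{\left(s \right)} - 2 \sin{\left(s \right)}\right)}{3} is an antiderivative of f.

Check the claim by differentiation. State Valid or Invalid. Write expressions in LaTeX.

Invalid: d/ds[G] - f = \frac{16 s \sin{\left(s \right)}}{3} - \frac{16 \cos{\left(s \right)}}{3}, which is not 0.

d/ds[G] = \frac{4 s^{2} \cos{\left(s \right)}}{3} + \frac{16 s \sin{\left(s \right)}}{3} - \frac{16 \cos{\left(s \right)}}{3}
d/ds[G] - f(s) = \frac{16 s \sin{\left(s \right)}}{3} - \frac{16 \cos{\left(s \right)}}{3} != 0.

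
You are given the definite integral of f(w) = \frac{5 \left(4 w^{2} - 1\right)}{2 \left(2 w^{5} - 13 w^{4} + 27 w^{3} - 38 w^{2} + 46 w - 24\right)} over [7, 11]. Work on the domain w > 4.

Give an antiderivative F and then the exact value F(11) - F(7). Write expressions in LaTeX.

Antiderivative: F(w) = \frac{238 \log{\left(w - 4 \right)} - 768 \log{\left(w - \frac{3}{2} \right)} + 340 \log{\left(w - 1 \right)} + 95 \log{\left(w^{2} + 2 \right)} - 70 \sqrt{2} \operatorname{atan}{\left(\frac{\sqrt{2} w}{2} \right)}}{408}; value = - \frac{32 \log{\left(\frac{19}{2} \right)}}{17} - \frac{5 \log{\left(6 \right)}}{6} - \frac{95 \log{\left(51 \right)}}{408} - \frac{7 \log{\left(3 \right)}}{12} - \frac{35 \sqrt{2} \operatorname{atan}{\left(\frac{11 \sqrt{2}}{2} \right)}}{204} + \frac{35 \sqrt{2} \operatorname{atan}{\left(\frac{7 \sqrt{2}}{2} \right)}}{204} + \frac{95 \log{\left(123 \right)}}{408} + \frac{7 \log{\left(7 \right)}}{12} + \frac{5 \log{\left(10 \right)}}{6} + \frac{32 \log{\left(\frac{11}{2} \right)}}{17}

Factor the denominator (2 \left(w - 4\right) \left(w - 1\right) \left(2 w - 3\right) \left(w^{2} + 2\right)) and decompose: f = \frac{5 \left(19 w - 14\right)}{204 \left(w^{2} + 2\right)} - \frac{64}{17 \left(2 w - 3\right)} + \frac{5}{6 \left(w - 1\right)} + \frac{7}{12 \left(w - 4\right)}; each piece integrates to a log, atan, or power term.
F(w) = \frac{238 \log{\left(w - 4 \right)} - 768 \log{\left(w - \frac{3}{2} \right)} + 340 \log{\left(w - 1 \right)} + 95 \log{\left(w^{2} + 2 \right)} - 70 \sqrt{2} \operatorname{atan}{\left(\frac{\sqrt{2} w}{2} \right)}}{408} is an antiderivative of f.
Check: d/dw[\frac{238 \log{\left(w - 4 \right)} - 768 \log{\left(w - \frac{3}{2} \right)} + 340 \log{\left(w - 1 \right)} + 95 \log{\left(w^{2} + 2 \right)} - 70 \sqrt{2} \operatorname{atan}{\left(\frac{\sqrt{2} w}{2} \right)}}{408}] = \frac{20 w^{2} - 5}{4 w^{5} - 26 w^{4} + 54 w^{3} - 76 w^{2} + 92 w - 48}, which equals f(w).
F(11) = - \frac{32 \log{\left(\frac{19}{2} \right)}}{17} - \frac{35 \sqrt{2} \operatorname{atan}{\left(\frac{11 \sqrt{2}}{2} \right)}}{204} + \frac{95 \log{\left(123 \right)}}{408} + \frac{7 \log{\left(7 \right)}}{12} + \frac{5 \log{\left(10 \right)}}{6}; F(7) = - \frac{32 \log{\left(\frac{11}{2} \right)}}{17} - \frac{35 \sqrt{2} \operatorname{atan}{\left(\frac{7 \sqrt{2}}{2} \right)}}{204} + \frac{7 \log{\left(3 \right)}}{12} + \frac{95 \log{\left(51 \right)}}{408} + \frac{5 \log{\left(6 \right)}}{6}.
Integral = F(11) - F(7) = - \frac{32 \log{\left(\frac{19}{2} \right)}}{17} - \frac{5 \log{\left(6 \right)}}{6} - \frac{95 \log{\left(51 \right)}}{408} - \frac{7 \log{\left(3 \right)}}{12} - \frac{35 \sqrt{2} \operatorname{atan}{\left(\frac{11 \sqrt{2}}{2} \right)}}{204} + \frac{35 \sqrt{2} \operatorname{atan}{\left(\frac{7 \sqrt{2}}{2} \right)}}{204} + \frac{95 \log{\left(123 \right)}}{408} + \frac{7 \log{\left(7 \right)}}{12} + \frac{5 \log{\left(10 \right)}}{6} + \frac{32 \log{\left(\frac{11}{2} \right)}}{17}.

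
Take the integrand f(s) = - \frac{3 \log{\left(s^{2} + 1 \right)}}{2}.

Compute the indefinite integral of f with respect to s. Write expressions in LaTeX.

F(s) = - \frac{3 s \log{\left(s^{2} + 1 \right)}}{2} + 3 s - 3 \operatorname{atan}{\left(s \right)} + C

Check any antiderivative F(s) by computing F'(s) and comparing it with f(s).
Check: d/ds[- \frac{3 s \log{\left(s^{2} + 1 \right)}}{2} + 3 s - 3 \operatorname{atan}{\left(s \right)}] = - \frac{3 \log{\left(s^{2} + 1 \right)}}{2} = f(s).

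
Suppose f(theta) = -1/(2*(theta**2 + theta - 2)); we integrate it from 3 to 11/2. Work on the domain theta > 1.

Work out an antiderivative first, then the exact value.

Antiderivative: F(theta) = -log(theta - 1)/6 + log(theta + 2)/6; value = -log(5)/6 - log(9/2)/6 + log(2)/6 + log(15/2)/6

The denominator factors as 2*(theta - 1)*(theta + 2); partial fractions split f into directly integrable pieces: 1/(6*(theta + 2)) - 1/(6*(theta - 1)).
F(theta) = -log(theta - 1)/6 + log(theta + 2)/6 is an antiderivative of f.
Check: d/dtheta[-log(theta - 1)/6 + log(theta + 2)/6] = -1/(2*theta**2 + 2*theta - 4), which equals f(theta).
F(11/2) = -log(9/2)/6 + log(15/2)/6; F(3) = -log(2)/6 + log(5)/6.
Integral = F(11/2) - F(3) = -log(5)/6 - log(9/2)/6 + log(2)/6 + log(15/2)/6.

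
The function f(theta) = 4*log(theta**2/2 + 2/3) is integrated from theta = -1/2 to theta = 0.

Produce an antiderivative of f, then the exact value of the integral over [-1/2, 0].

Antiderivative: F(theta) = 4*theta*log(theta**2/2 + 2/3) - 8*theta + 16*sqrt(3)*atan(sqrt(3)*theta/2)/3; value = -4 + 2*log(19/24) + 16*sqrt(3)*atan(sqrt(3)/4)/3

Check any antiderivative F(theta) by computing F'(theta) and comparing it with f(theta).
F(theta) = 4*theta*log(theta**2/2 + 2/3) - 8*theta + 16*sqrt(3)*atan(sqrt(3)*theta/2)/3 is an antiderivative of f.
Check: d/dtheta[4*theta*log(theta**2/2 + 2/3) - 8*theta + 16*sqrt(3)*atan(sqrt(3)*theta/2)/3] = 4*log(3*theta**2 + 4) - 4*log(6), which equals f(theta).
F(0) = 0; F(-1/2) = -16*sqrt(3)*atan(sqrt(3)/4)/3 - 2*log(19/24) + 4.
Integral = F(0) - F(-1/2) = -4 + 2*log(19/24) + 16*sqrt(3)*atan(sqrt(3)/4)/3.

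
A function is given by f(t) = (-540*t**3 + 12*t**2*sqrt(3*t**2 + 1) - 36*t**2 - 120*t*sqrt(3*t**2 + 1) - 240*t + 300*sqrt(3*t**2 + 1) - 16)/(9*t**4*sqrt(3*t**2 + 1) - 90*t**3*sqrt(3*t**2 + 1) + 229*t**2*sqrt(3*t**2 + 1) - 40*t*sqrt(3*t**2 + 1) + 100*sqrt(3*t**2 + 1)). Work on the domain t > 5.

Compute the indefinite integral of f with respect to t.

Recover f(t) by differentiating a candidate F(t); any mismatch rules it out.
Check: d/dt[2*atan(3*t/2) + 4*sqrt(3*t**2 + 1)/(t - 5)] = (-540*t**3 + 12*t**2*sqrt(3*t**2 + 1) - 36*t**2 - 120*t*sqrt(3*t**2 + 1) - 240*t + 300*sqrt(3*t**2 + 1) - 16)/(9*t**4*sqrt(3*t**2 + 1) - 90*t**3*sqrt(3*t**2 + 1) + 229*t**2*sqrt(3*t**2 + 1) - 40*t*sqrt(3*t**2 + 1) + 100*sqrt(3*t**2 + 1)) = f(t).

F(t) = 2*atan(3*t/2) + 4*sqrt(3*t**2 + 1)/(t - 5) + C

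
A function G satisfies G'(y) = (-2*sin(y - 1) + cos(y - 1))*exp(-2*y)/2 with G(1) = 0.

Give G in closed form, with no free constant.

G'(y) has the shape u'v + uv' for u = exp(-2*y)/2 and v = sin(y - 1) — it is the derivative of the product u*v.
A general antiderivative is exp(-2*y)*sin(y - 1)/2 + C.
The condition gives C = 0 - (0) = 0.
So G(y) = exp(-2*y)*sin(y - 1)/2.
Check: d/dy[exp(-2*y)*sin(y - 1)/2] = (-2*sin(y - 1) + cos(y - 1))*exp(-2*y)/2 = G'(y).

G(y) = exp(-2*y)*sin(y - 1)/2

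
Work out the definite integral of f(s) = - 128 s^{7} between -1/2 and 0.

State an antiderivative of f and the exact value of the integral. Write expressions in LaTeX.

A first test for any F(s): its s-derivative must equal f(s) identically.
F(s) = - 16 s^{8} is an antiderivative of f.
Check: d/ds[- 16 s^{8}] = - 128 s^{7} = f(s).
F(0) = 0; F(-1/2) = - \frac{1}{16}.
Integral = F(0) - F(-1/2) = \frac{1}{16}.

Antiderivative: F(s) = - 16 s^{8}; value = \frac{1}{16}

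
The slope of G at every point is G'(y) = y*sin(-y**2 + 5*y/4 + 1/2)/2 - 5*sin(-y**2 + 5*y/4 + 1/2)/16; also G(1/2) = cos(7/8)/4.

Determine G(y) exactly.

G(y) = cos(-y**2 + 5*y/4 + 1/2)/4

G'(y) matches the chain-rule pattern g'(h)*h' with inner function h(y) = -y**2 + 5*y/4 + 1/2; substituting u = h(y) collapses the integral.
A general antiderivative is cos(-y**2 + 5*y/4 + 1/2)/4 + C.
The condition gives C = cos(7/8)/4 - (cos(7/8)/4) = 0.
So G(y) = cos(-y**2 + 5*y/4 + 1/2)/4.
Check: d/dy[cos(-y**2 + 5*y/4 + 1/2)/4] = y*sin(-y**2 + 5*y/4 + 1/2)/2 - 5*sin(-y**2 + 5*y/4 + 1/2)/16 = G'(y).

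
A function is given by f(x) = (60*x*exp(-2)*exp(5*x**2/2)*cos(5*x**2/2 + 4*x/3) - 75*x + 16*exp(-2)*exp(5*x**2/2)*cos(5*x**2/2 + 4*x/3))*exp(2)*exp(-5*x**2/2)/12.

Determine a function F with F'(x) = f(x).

Since d/dx undoes antidifferentiation here, F'(x) = f(x) is required of F(x).
Check: d/dx[(4*sin(5*x**2/2 + 4*x/3) + 5*exp(2)*exp(-5*x**2/2))/4] = (60*x*exp(5*x**2/2)*cos(5*x**2/2 + 4*x/3) - 75*x*exp(2) + 16*exp(5*x**2/2)*cos(5*x**2/2 + 4*x/3))*exp(-5*x**2/2)/12, which equals f(x).

An antiderivative is F(x) = (4*sin(5*x**2/2 + 4*x/3) + 5*exp(2)*exp(-5*x**2/2))/4.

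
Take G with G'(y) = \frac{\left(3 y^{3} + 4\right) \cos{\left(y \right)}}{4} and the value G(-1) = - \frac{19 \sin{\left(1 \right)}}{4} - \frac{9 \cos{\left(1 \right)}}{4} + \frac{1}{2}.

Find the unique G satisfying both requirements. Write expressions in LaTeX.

The proposed G(y) is checked by its d/dy: the result must match the given G'(y).
A general antiderivative is \frac{3 y^{3} \sin{\left(y \right)}}{4} + \frac{9 y^{2} \cos{\left(y \right)}}{4} - \frac{9 y \sin{\left(y \right)}}{2} + \sin{\left(y \right)} - \frac{9 \cos{\left(y \right)}}{2} + C.
The condition gives C = - \frac{19 \sin{\left(1 \right)}}{4} - \frac{9 \cos{\left(1 \right)}}{4} + \frac{1}{2} - (- \frac{19 \sin{\left(1 \right)}}{4} - \frac{9 \cos{\left(1 \right)}}{4}) = \frac{1}{2}.
So G(y) = \frac{3 y^{3} \sin{\left(y \right)}}{4} + \frac{9 y^{2} \cos{\left(y \right)}}{4} - \frac{9 y \sin{\left(y \right)}}{2} + \sin{\left(y \right)} - \frac{9 \cos{\left(y \right)}}{2} + \frac{1}{2}.
Check: d/dy[\frac{3 y^{3} \sin{\left(y \right)}}{4} + \frac{9 y^{2} \cos{\left(y \right)}}{4} - \frac{9 y \sin{\left(y \right)}}{2} + \sin{\left(y \right)} - \frac{9 \cos{\left(y \right)}}{2} + \frac{1}{2}] = \frac{3 y^{3} \cos{\left(y \right)}}{4} + \cos{\left(y \right)}, which equals G'(y).

G(y) = \frac{3 y^{3} \sin{\left(y \right)}}{4} + \frac{9 y^{2} \cos{\left(y \right)}}{4} - \frac{9 y \sin{\left(y \right)}}{2} + \sin{\left(y \right)} - \frac{9 \cos{\left(y \right)}}{2} + \frac{1}{2}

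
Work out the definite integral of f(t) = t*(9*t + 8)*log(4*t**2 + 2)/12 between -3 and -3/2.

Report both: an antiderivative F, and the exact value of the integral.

Antiderivative: F(t) = t**3*log(2*t**2 + 1)/4 - t**3/6 + t**3*log(2)/4 + t**2*log(2*t**2 + 1)/3 - t**2/3 + t**2*log(2)/3 + t/4 + log(t**2 + 1/2)/6 - sqrt(2)*atan(sqrt(2)*t)/8; value = -21/16 - log(19/2)/6 - sqrt(2)*atan(3*sqrt(2))/8 - 3*log(11)/32 + log(11/4)/6 + sqrt(2)*atan(3*sqrt(2)/2)/8 + 15*log(38)/4

A candidate is checked by its d/dt: the result must match f(t).
F(t) = t**3*log(2*t**2 + 1)/4 - t**3/6 + t**3*log(2)/4 + t**2*log(2*t**2 + 1)/3 - t**2/3 + t**2*log(2)/3 + t/4 + log(t**2 + 1/2)/6 - sqrt(2)*atan(sqrt(2)*t)/8 is an antiderivative of f.
Check: d/dt[t**3*log(2*t**2 + 1)/4 - t**3/6 + t**3*log(2)/4 + t**2*log(2*t**2 + 1)/3 - t**2/3 + t**2*log(2)/3 + t/4 + log(t**2 + 1/2)/6 - sqrt(2)*atan(sqrt(2)*t)/8] = 3*t**2*log(2*t**2 + 1)/4 + 3*t**2*log(2)/4 + 2*t*log(2*t**2 + 1)/3 + 2*t*log(2)/3, which equals f(t).
F(-3/2) = -9/16 - 3*log(11/2)/32 - 3*log(2)/32 + log(11/4)/6 + sqrt(2)*atan(3*sqrt(2)/2)/8; F(-3) = -15*log(19)/4 - 15*log(2)/4 + sqrt(2)*atan(3*sqrt(2))/8 + log(19/2)/6 + 3/4.
Integral = F(-3/2) - F(-3) = -21/16 - log(19/2)/6 - sqrt(2)*atan(3*sqrt(2))/8 - 3*log(11)/32 + log(11/4)/6 + sqrt(2)*atan(3*sqrt(2)/2)/8 + 15*log(38)/4.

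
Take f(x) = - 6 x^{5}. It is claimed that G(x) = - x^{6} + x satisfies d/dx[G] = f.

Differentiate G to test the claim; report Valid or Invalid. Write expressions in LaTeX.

d/dx[G] = 1 - 6 x^{5}
d/dx[G] - f(x) = 1 != 0.

Invalid: d/dx[G] - f = 1, which is not 0.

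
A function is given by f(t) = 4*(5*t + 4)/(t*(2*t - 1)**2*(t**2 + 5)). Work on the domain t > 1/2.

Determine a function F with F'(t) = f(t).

An antiderivative is F(t) = 16*log(t)/5 - 1552*log(t - 1/2)/441 + 352*log(t**2 + 5)/2205 - 316*sqrt(5)*atan(sqrt(5)*t/5)/2205 - 104/(42*t - 21).

The denominator factors as t*(2*t - 1)**2*(t**2 + 5); partial fractions split f into directly integrable pieces: 4*(176*t - 395)/(2205*(t**2 + 5)) - 3104/(441*(2*t - 1)) + 208/(21*(2*t - 1)**2) + 16/(5*t).
Check: d/dt[16*log(t)/5 - 1552*log(t - 1/2)/441 + 352*log(t**2 + 5)/2205 - 316*sqrt(5)*atan(sqrt(5)*t/5)/2205 - 104/(42*t - 21)] = (20*t + 16)/(4*t**5 - 4*t**4 + 21*t**3 - 20*t**2 + 5*t), which equals f(t).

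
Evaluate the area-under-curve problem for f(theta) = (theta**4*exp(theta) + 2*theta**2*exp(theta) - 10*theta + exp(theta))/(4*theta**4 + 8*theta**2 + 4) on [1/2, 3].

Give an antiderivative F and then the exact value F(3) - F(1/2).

Antiderivative: F(theta) = exp(theta)/4 + 5/(4*(theta**2 + 1)); value = -7/8 - exp(1/2)/4 + exp(3)/4

Whatever form F(theta) takes, F'(theta) = f(theta) is non-negotiable.
F(theta) = exp(theta)/4 + 5/(4*(theta**2 + 1)) is an antiderivative of f.
Check: d/dtheta[exp(theta)/4 + 5/(4*(theta**2 + 1))] = (theta**4*exp(theta) + 2*theta**2*exp(theta) - 10*theta + exp(theta))/(4*theta**4 + 8*theta**2 + 4) = f(theta).
F(3) = 1/8 + exp(3)/4; F(1/2) = exp(1/2)/4 + 1.
Integral = F(3) - F(1/2) = -7/8 - exp(1/2)/4 + exp(3)/4.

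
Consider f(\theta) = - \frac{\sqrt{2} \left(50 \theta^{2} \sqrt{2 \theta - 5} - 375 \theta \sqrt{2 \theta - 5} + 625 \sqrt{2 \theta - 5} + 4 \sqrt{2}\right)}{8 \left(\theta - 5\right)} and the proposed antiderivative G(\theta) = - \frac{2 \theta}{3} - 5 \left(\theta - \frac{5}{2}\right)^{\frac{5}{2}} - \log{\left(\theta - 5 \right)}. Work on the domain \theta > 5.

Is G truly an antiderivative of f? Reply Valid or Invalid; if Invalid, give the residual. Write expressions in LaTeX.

Invalid: d/d\theta[G] - f = - \frac{2}{3}, which is not 0.

d/d\theta[G] = \frac{- 150 \theta^{2} \sqrt{2 \theta - 5} + 1125 \theta \sqrt{2 \theta - 5} - 8 \sqrt{2} \theta - 1875 \sqrt{2 \theta - 5} + 28 \sqrt{2}}{12 \sqrt{2} \theta - 60 \sqrt{2}}
d/d\theta[G] - f(\theta) = - \frac{2}{3} != 0.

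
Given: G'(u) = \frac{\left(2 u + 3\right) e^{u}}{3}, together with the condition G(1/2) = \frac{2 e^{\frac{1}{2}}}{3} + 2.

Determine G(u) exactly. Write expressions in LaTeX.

G(u) = \frac{\left(2 u + 1\right) e^{u} + 6}{3}

G'(u) has the shape v'r + vr' for v = \frac{2 u}{3} + \frac{1}{3} and r = e^{u} — it is the derivative of the product v*r.
A general antiderivative is \frac{\left(2 u + 1\right) e^{u}}{3} + C.
The condition gives C = \frac{2 e^{\frac{1}{2}}}{3} + 2 - (\frac{2 e^{\frac{1}{2}}}{3}) = 2.
So G(u) = \frac{\left(2 u + 1\right) e^{u} + 6}{3}.
Check: d/du[\frac{\left(2 u + 1\right) e^{u} + 6}{3}] = \frac{2 u e^{u}}{3} + e^{u}, which equals G'(u).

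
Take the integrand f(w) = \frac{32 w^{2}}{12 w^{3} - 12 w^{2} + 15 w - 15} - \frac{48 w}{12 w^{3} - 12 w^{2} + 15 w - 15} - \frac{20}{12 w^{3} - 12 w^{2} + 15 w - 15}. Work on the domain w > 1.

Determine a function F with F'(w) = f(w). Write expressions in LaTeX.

Integrate term by term and add the pieces.
Check: d/dw[\frac{2 \left(- 2 \log{\left(w - 1 \right)} + 3 \log{\left(4 w^{2} + 5 \right)}\right)}{3}] = \frac{32 w^{2} - 48 w - 20}{12 w^{3} - 12 w^{2} + 15 w - 15}, which equals f(w).

An antiderivative is F(w) = \frac{2 \left(- 2 \log{\left(w - 1 \right)} + 3 \log{\left(4 w^{2} + 5 \right)}\right)}{3}.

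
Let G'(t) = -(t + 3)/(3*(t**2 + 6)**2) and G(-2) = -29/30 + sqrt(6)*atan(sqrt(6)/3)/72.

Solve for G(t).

G(t) = (-sqrt(6)*t**2*atan(sqrt(6)*t/6) - 72*t**2 - 6*t - 6*sqrt(6)*atan(sqrt(6)*t/6) - 420)/(72*t**2 + 432)

Check a candidate G(t) by differentiating: d/dt[G] must match the given G'(t).
A general antiderivative is -(t - 2)/(12*t**2 + 72) - sqrt(6)*atan(sqrt(6)*t/6)/72 + C.
The condition gives C = -29/30 + sqrt(6)*atan(sqrt(6)/3)/72 - (sqrt(6)*atan(sqrt(6)/3)/72 + 1/30) = -1.
So G(t) = (-sqrt(6)*t**2*atan(sqrt(6)*t/6) - 72*t**2 - 6*t - 6*sqrt(6)*atan(sqrt(6)*t/6) - 420)/(72*t**2 + 432).
Check: d/dt[(-sqrt(6)*t**2*atan(sqrt(6)*t/6) - 72*t**2 - 6*t - 6*sqrt(6)*atan(sqrt(6)*t/6) - 420)/(72*t**2 + 432)] = (-t - 3)/(3*t**4 + 36*t**2 + 108), which equals G'(t).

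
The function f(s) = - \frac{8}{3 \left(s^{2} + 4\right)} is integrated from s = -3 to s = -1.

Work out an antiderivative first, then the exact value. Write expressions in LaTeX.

Any candidate F(s) must reproduce f(s) exactly when differentiated.
F(s) = - \frac{4 \operatorname{atan}{\left(\frac{s}{2} \right)}}{3} is an antiderivative of f.
Check: d/ds[- \frac{4 \operatorname{atan}{\left(\frac{s}{2} \right)}}{3}] = - \frac{8}{3 s^{2} + 12}, which equals f(s).
F(-1) = \frac{4 \operatorname{atan}{\left(\frac{1}{2} \right)}}{3}; F(-3) = \frac{4 \operatorname{atan}{\left(\frac{3}{2} \right)}}{3}.
Integral = F(-1) - F(-3) = - \frac{4 \operatorname{atan}{\left(\frac{3}{2} \right)}}{3} + \frac{4 \operatorname{atan}{\left(\frac{1}{2} \right)}}{3}.

Antiderivative: F(s) = - \frac{4 \operatorname{atan}{\left(\frac{s}{2} \right)}}{3}; value = - \frac{4 \operatorname{atan}{\left(\frac{3}{2} \right)}}{3} + \frac{4 \operatorname{atan}{\left(\frac{1}{2} \right)}}{3}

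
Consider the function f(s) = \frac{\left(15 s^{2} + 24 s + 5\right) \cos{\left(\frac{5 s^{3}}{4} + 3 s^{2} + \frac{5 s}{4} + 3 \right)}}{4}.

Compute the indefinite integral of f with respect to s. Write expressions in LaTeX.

F(s) = \sin{\left(\frac{5 s^{3}}{4} + 3 s^{2} + \frac{5 s}{4} + 3 \right)} + C

f matches the chain-rule pattern g'(h)*h' with inner function h(s) = \frac{5 s^{3}}{4} + 3 s^{2} + \frac{5 s}{4} + 3; substituting u = h(s) collapses the integral.
Check: d/ds[\sin{\left(\frac{5 s^{3}}{4} + 3 s^{2} + \frac{5 s}{4} + 3 \right)}] = \frac{15 s^{2} \cos{\left(\frac{5 s^{3}}{4} + 3 s^{2} + \frac{5 s}{4} + 3 \right)}}{4} + 6 s \cos{\left(\frac{5 s^{3}}{4} + 3 s^{2} + \frac{5 s}{4} + 3 \right)} + \frac{5 \cos{\left(\frac{5 s^{3}}{4} + 3 s^{2} + \frac{5 s}{4} + 3 \right)}}{4}, which equals f(s).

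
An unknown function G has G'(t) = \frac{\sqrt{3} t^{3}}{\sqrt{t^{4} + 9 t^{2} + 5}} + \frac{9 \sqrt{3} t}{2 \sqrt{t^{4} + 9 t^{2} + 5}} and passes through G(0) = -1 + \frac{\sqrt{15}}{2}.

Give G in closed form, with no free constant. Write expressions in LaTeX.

The substitution u = \frac{t^{4}}{3} + 3 t^{2} + \frac{5}{3} works: G'(t) is exactly (dG/du)*(du/dt) for that inner function.
A general antiderivative is \frac{3 \sqrt{\frac{t^{4}}{3} + 3 t^{2} + \frac{5}{3}}}{2} + C.
The condition gives C = -1 + \frac{\sqrt{15}}{2} - (\frac{\sqrt{15}}{2}) = -1.
So G(t) = \frac{\sqrt{3} \sqrt{t^{4} + 9 t^{2} + 5} - 2}{2}.
Check: d/dt[\frac{\sqrt{3} \sqrt{t^{4} + 9 t^{2} + 5} - 2}{2}] = \frac{2 \sqrt{3} t^{3} + 9 \sqrt{3} t}{2 \sqrt{t^{4} + 9 t^{2} + 5}}, which equals G'(t).

G(t) = \frac{\sqrt{3} \sqrt{t^{4} + 9 t^{2} + 5} - 2}{2}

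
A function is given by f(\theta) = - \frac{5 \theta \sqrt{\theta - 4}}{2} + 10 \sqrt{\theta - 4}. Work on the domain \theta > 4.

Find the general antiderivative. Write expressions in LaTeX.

F(\theta) = - \theta^{2} \sqrt{\theta - 4} + 8 \theta \sqrt{\theta - 4} - 16 \sqrt{\theta - 4} + C

Integrate term by term and add the pieces.
Check: d/d\theta[- \theta^{2} \sqrt{\theta - 4} + 8 \theta \sqrt{\theta - 4} - 16 \sqrt{\theta - 4}] = \frac{- 5 \theta^{2} + 40 \theta - 80}{2 \sqrt{\theta - 4}}, which equals f(\theta).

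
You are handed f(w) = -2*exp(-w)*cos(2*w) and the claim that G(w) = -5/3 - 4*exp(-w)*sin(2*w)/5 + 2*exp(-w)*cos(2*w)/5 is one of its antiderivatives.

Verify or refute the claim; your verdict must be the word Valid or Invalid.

d/dw[G] = -2*exp(-w)*cos(2*w)
This equals f(w) exactly, so the claim holds.

Valid. The derivative of G reproduces f.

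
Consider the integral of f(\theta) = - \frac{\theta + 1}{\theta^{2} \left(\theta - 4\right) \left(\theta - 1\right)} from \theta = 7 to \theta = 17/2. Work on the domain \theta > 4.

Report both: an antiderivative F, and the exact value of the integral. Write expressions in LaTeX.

The denominator factors as \theta^{2} \left(\theta - 4\right) \left(\theta - 1\right); partial fractions split f into directly integrable pieces: \frac{2}{3 \left(\theta - 1\right)} - \frac{5}{48 \left(\theta - 4\right)} - \frac{9}{16 \theta} - \frac{1}{4 \theta^{2}}.
F(\theta) = \frac{- 27 \theta \log{\left(\theta \right)} - 5 \theta \log{\left(\theta - 4 \right)} + 32 \theta \log{\left(\theta - 1 \right)} + 12}{48 \theta} is an antiderivative of f.
Check: d/d\theta[\frac{- 27 \theta \log{\left(\theta \right)} - 5 \theta \log{\left(\theta - 4 \right)} + 32 \theta \log{\left(\theta - 1 \right)} + 12}{48 \theta}] = \frac{- \theta - 1}{\theta^{4} - 5 \theta^{3} + 4 \theta^{2}}, which equals f(\theta).
F(17/2) = - \frac{9 \log{\left(\frac{17}{2} \right)}}{16} - \frac{5 \log{\left(\frac{9}{2} \right)}}{48} + \frac{1}{34} + \frac{2 \log{\left(\frac{15}{2} \right)}}{3}; F(7) = - \frac{9 \log{\left(7 \right)}}{16} - \frac{5 \log{\left(3 \right)}}{48} + \frac{1}{28} + \frac{2 \log{\left(6 \right)}}{3}.
Integral = F(17/2) - F(7) = - \frac{9 \log{\left(\frac{17}{2} \right)}}{16} - \frac{2 \log{\left(6 \right)}}{3} - \frac{5 \log{\left(\frac{9}{2} \right)}}{48} - \frac{3}{476} + \frac{5 \log{\left(3 \right)}}{48} + \frac{9 \log{\left(7 \right)}}{16} + \frac{2 \log{\left(\frac{15}{2} \right)}}{3}.

Antiderivative: F(\theta) = \frac{- 27 \theta \log{\left(\theta \right)} - 5 \theta \log{\left(\theta - 4 \right)} + 32 \theta \log{\left(\theta - 1 \right)} + 12}{48 \theta}; value = - \frac{9 \log{\left(\frac{17}{2} \right)}}{16} - \frac{2 \log{\left(6 \right)}}{3} - \frac{5 \log{\left(\frac{9}{2} \right)}}{48} - \frac{3}{476} + \frac{5 \log{\left(3 \right)}}{48} + \frac{9 \log{\left(7 \right)}}{16} + \frac{2 \log{\left(\frac{15}{2} \right)}}{3}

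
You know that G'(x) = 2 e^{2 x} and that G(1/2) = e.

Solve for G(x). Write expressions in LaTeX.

G(x) = e^{2 x}

Check a candidate G(x) by differentiating: d/dx[G] must match the given G'(x).
A general antiderivative is e^{2 x} + C.
The condition gives C = e - (e) = 0.
So G(x) = e^{2 x}.
Check: d/dx[e^{2 x}] = 2 e^{2 x} = G'(x).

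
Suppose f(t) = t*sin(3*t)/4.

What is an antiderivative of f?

Differentiate the proposed F(t) back; it has to land on f(t) exactly.
Check: d/dt[-t*cos(3*t)/12 + sin(3*t)/36] = t*sin(3*t)/4 = f(t).

An antiderivative is F(t) = -t*cos(3*t)/12 + sin(3*t)/36.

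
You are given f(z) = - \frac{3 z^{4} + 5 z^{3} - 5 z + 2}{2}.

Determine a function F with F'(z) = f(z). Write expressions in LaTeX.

A candidate is checked by its d/dz: the result must match f(z).
Check: d/dz[\frac{z \left(- 12 z^{4} - 25 z^{3} + 50 z - 40\right)}{40}] = - \frac{3 z^{4}}{2} - \frac{5 z^{3}}{2} + \frac{5 z}{2} - 1, which equals f(z).

An antiderivative is F(z) = \frac{z \left(- 12 z^{4} - 25 z^{3} + 50 z - 40\right)}{40}.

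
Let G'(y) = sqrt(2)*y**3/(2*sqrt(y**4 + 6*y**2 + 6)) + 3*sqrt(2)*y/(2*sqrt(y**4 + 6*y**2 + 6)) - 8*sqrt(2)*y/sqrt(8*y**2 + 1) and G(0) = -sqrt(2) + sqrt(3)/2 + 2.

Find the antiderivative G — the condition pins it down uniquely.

G(y) = (-4*sqrt(2)*sqrt(8*y**2 + 1) + sqrt(2)*sqrt(y**4 + 6*y**2 + 6) + 8)/4

The integrand splits into summands that can be handled one at a time.
A general antiderivative is -2*sqrt(4*y**2 + 1/2) + sqrt(y**4/2 + 3*y**2 + 3)/2 + C.
The condition gives C = -sqrt(2) + sqrt(3)/2 + 2 - (-sqrt(2) + sqrt(3)/2) = 2.
So G(y) = (-4*sqrt(2)*sqrt(8*y**2 + 1) + sqrt(2)*sqrt(y**4 + 6*y**2 + 6) + 8)/4.
Check: d/dy[(-4*sqrt(2)*sqrt(8*y**2 + 1) + sqrt(2)*sqrt(y**4 + 6*y**2 + 6) + 8)/4] = (sqrt(2)*y**3*sqrt(8*y**2 + 1) + 3*sqrt(2)*y*sqrt(8*y**2 + 1) - 16*sqrt(2)*y*sqrt(y**4 + 6*y**2 + 6))/(2*sqrt(8*y**2 + 1)*sqrt(y**4 + 6*y**2 + 6)), which equals G'(y).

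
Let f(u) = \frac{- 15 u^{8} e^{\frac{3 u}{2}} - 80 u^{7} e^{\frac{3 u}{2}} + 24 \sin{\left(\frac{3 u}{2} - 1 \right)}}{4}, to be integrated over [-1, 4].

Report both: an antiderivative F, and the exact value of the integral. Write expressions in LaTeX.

Since d/du undoes antidifferentiation here, F'(u) = f(u) is required of F(u).
F(u) = - \frac{5 u^{8} e^{\frac{3 u}{2}}}{2} - 4 \cos{\left(\frac{3 u}{2} - 1 \right)} is an antiderivative of f.
Check: d/du[- \frac{5 u^{8} e^{\frac{3 u}{2}}}{2} - 4 \cos{\left(\frac{3 u}{2} - 1 \right)}] = - \frac{15 u^{8} e^{\frac{3 u}{2}}}{4} - 20 u^{7} e^{\frac{3 u}{2}} + 6 \sin{\left(\frac{3 u}{2} - 1 \right)}, which equals f(u).
F(4) = - 163840 e^{6} - 4 \cos{\left(5 \right)}; F(-1) = - \frac{5}{2 e^{\frac{3}{2}}} - 4 \cos{\left(\frac{5}{2} \right)}.
Integral = F(4) - F(-1) = - 163840 e^{6} + 4 \cos{\left(\frac{5}{2} \right)} - 4 \cos{\left(5 \right)} + \frac{5}{2 e^{\frac{3}{2}}}.

Antiderivative: F(u) = - \frac{5 u^{8} e^{\frac{3 u}{2}}}{2} - 4 \cos{\left(\frac{3 u}{2} - 1 \right)}; value = - 163840 e^{6} + 4 \cos{\left(\frac{5}{2} \right)} - 4 \cos{\left(5 \right)} + \frac{5}{2 e^{\frac{3}{2}}}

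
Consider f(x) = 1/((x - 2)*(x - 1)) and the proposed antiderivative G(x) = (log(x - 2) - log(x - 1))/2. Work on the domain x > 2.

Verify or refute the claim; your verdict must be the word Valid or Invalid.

d/dx[G] = 1/(2*x**2 - 6*x + 4)
d/dx[G] - f(x) = -1/(2*x**2 - 6*x + 4) != 0.

Invalid: d/dx[G] - f = -1/(2*x**2 - 6*x + 4), which is not 0.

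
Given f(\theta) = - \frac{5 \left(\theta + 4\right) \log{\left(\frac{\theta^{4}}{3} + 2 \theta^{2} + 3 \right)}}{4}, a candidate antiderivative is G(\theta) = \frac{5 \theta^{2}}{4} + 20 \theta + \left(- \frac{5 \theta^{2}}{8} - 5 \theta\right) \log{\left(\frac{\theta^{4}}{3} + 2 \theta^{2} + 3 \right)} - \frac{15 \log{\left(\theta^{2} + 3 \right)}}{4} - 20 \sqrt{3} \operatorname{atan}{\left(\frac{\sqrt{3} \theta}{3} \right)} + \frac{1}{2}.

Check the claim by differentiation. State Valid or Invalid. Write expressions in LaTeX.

Valid: G'(\theta) = f(\theta).

d/d\theta[G] = - \frac{5 \theta \log{\left(\frac{\theta^{4}}{3} + 2 \theta^{2} + 3 \right)}}{4} - 5 \log{\left(\frac{\theta^{4}}{3} + 2 \theta^{2} + 3 \right)}
This equals f(\theta) exactly, so the claim holds.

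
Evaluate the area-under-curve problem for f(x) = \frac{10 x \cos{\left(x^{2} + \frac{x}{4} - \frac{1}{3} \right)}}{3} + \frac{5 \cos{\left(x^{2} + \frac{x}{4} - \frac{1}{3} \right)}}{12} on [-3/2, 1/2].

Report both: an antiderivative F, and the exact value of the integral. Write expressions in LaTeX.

The substitution u = x^{2} + \frac{x}{4} - \frac{1}{3} works: f is exactly (dF/du)*(du/dx) for that inner function.
F(x) = \frac{5 \sin{\left(x^{2} + \frac{x}{4} - \frac{1}{3} \right)}}{3} is an antiderivative of f.
Check: d/dx[\frac{5 \sin{\left(x^{2} + \frac{x}{4} - \frac{1}{3} \right)}}{3}] = \frac{10 x \cos{\left(x^{2} + \frac{x}{4} - \frac{1}{3} \right)}}{3} + \frac{5 \cos{\left(x^{2} + \frac{x}{4} - \frac{1}{3} \right)}}{12} = f(x).
F(1/2) = \frac{5 \sin{\left(\frac{1}{24} \right)}}{3}; F(-3/2) = \frac{5 \sin{\left(\frac{37}{24} \right)}}{3}.
Integral = F(1/2) - F(-3/2) = - \frac{5 \sin{\left(\frac{37}{24} \right)}}{3} + \frac{5 \sin{\left(\frac{1}{24} \right)}}{3}.

Antiderivative: F(x) = \frac{5 \sin{\left(x^{2} + \frac{x}{4} - \frac{1}{3} \right)}}{3}; value = - \frac{5 \sin{\left(\frac{37}{24} \right)}}{3} + \frac{5 \sin{\left(\frac{1}{24} \right)}}{3}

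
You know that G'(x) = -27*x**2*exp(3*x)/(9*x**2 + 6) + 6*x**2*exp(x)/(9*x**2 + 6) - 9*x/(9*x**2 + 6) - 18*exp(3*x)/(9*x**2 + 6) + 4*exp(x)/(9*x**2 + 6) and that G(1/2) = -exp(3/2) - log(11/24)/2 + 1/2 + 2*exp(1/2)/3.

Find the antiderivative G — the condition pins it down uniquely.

G(x) = -(6*exp(3*x) - 4*exp(x) + 3*log(x**2/2 + 1/3) - 3)/6

Integrate term by term and add the pieces.
A general antiderivative is -exp(3*x) + 2*exp(x)/3 - log(x**2/2 + 1/3)/2 + C.
The condition gives C = -exp(3/2) - log(11/24)/2 + 1/2 + 2*exp(1/2)/3 - (-exp(3/2) - log(11/24)/2 + 2*exp(1/2)/3) = 1/2.
So G(x) = -(6*exp(3*x) - 4*exp(x) + 3*log(x**2/2 + 1/3) - 3)/6.
Check: d/dx[-(6*exp(3*x) - 4*exp(x) + 3*log(x**2/2 + 1/3) - 3)/6] = (-27*x**2*exp(3*x) + 6*x**2*exp(x) - 9*x - 18*exp(3*x) + 4*exp(x))/(9*x**2 + 6), which equals G'(x).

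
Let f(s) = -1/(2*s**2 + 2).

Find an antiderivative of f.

Since d/ds undoes antidifferentiation here, F'(s) = f(s) is required of F(s).
Check: d/ds[-atan(s)/2] = -1/(2*s**2 + 2) = f(s).

An antiderivative is F(s) = -atan(s)/2.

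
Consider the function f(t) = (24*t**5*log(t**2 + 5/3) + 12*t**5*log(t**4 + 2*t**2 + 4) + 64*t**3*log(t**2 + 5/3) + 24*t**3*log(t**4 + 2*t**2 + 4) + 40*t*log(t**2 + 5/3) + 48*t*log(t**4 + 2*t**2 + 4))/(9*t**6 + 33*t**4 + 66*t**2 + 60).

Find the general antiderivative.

F(t) = 2*log(t**2 + 5/3)*log(t**4 + 2*t**2 + 4)/3 + C

Recognize the product-rule pattern: f = u'v + uv' with u = 2*log(t**2 + 5/3)/3, v = log(t**4 + 2*t**2 + 4), so integration by parts undoes it.
Check: d/dt[2*log(t**2 + 5/3)*log(t**4 + 2*t**2 + 4)/3] = (24*t**5*log(t**2 + 5/3) + 12*t**5*log(t**4 + 2*t**2 + 4) + 64*t**3*log(t**2 + 5/3) + 24*t**3*log(t**4 + 2*t**2 + 4) + 40*t*log(t**2 + 5/3) + 48*t*log(t**4 + 2*t**2 + 4))/(9*t**6 + 33*t**4 + 66*t**2 + 60) = f(t).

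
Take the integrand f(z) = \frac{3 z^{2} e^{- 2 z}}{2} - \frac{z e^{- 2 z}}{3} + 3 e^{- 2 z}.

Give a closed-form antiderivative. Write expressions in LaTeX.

Recognize the product-rule pattern: f = u'v + uv' with u = - \frac{3 z^{2}}{4} - \frac{7 z}{12} - \frac{43}{24}, v = e^{- 2 z}, so integration by parts undoes it.
Check: d/dz[\frac{\left(- 18 z^{2} - 14 z - 43\right) e^{- 2 z}}{24}] = \frac{\left(9 z^{2} - 2 z + 18\right) e^{- 2 z}}{6}, which equals f(z).

An antiderivative is F(z) = \frac{\left(- 18 z^{2} - 14 z - 43\right) e^{- 2 z}}{24}.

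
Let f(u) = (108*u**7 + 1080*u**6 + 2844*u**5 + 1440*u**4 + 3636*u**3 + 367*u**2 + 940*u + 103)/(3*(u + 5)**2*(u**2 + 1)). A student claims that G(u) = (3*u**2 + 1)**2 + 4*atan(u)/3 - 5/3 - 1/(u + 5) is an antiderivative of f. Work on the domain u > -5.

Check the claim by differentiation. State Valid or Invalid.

Valid: G'(u) = f(u).

d/du[G] = (108*u**7 + 1080*u**6 + 2844*u**5 + 1440*u**4 + 3636*u**3 + 367*u**2 + 940*u + 103)/(3*u**4 + 30*u**3 + 78*u**2 + 30*u + 75)
This equals f(u) exactly, so the claim holds.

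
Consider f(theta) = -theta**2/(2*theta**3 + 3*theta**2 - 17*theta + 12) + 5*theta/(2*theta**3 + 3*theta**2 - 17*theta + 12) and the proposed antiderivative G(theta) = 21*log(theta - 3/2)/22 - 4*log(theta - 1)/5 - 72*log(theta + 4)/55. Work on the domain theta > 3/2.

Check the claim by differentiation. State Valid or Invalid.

Invalid: d/dtheta[G] - f = -36/(55*theta + 220), which is not 0.

d/dtheta[G] = (-127*theta**2 + 455*theta - 108)/(110*theta**3 + 165*theta**2 - 935*theta + 660)
d/dtheta[G] - f(theta) = -36/(55*theta + 220) != 0.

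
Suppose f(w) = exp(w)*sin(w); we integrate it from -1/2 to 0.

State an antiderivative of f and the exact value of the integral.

An antiderivative F(w) passes only if d/dw[F] lands on f(w) exactly.
F(w) = -(-sin(w) + cos(w))*exp(w)/2 is an antiderivative of f.
Check: d/dw[-(-sin(w) + cos(w))*exp(w)/2] = exp(w)*sin(w) = f(w).
F(0) = -1/2; F(-1/2) = -exp(-1/2)*cos(1/2)/2 - exp(-1/2)*sin(1/2)/2.
Integral = F(0) - F(-1/2) = -1/2 + exp(-1/2)*sin(1/2)/2 + exp(-1/2)*cos(1/2)/2.

Antiderivative: F(w) = -(-sin(w) + cos(w))*exp(w)/2; value = -1/2 + exp(-1/2)*sin(1/2)/2 + exp(-1/2)*cos(1/2)/2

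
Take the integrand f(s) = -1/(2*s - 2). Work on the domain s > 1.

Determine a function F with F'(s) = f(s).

An antiderivative is F(s) = -log(s - 1)/2.

A candidate is checked by its d/ds: the result must match f(s).
Check: d/ds[-log(s - 1)/2] = -1/(2*s - 2) = f(s).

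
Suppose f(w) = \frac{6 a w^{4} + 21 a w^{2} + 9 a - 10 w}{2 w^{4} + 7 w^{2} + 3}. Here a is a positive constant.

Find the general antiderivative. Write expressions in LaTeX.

Since d/dw undoes antidifferentiation here, F'(w) = f(w) is required of F(w).
Check: d/dw[3 a w - \log{\left(2 w^{2} + 1 \right)} + \log{\left(2 w^{2} + 6 \right)}] = \frac{6 a w^{4} + 21 a w^{2} + 9 a - 10 w}{2 w^{4} + 7 w^{2} + 3} = f(w).

F(w) = 3 a w - \log{\left(2 w^{2} + 1 \right)} + \log{\left(2 w^{2} + 6 \right)} + C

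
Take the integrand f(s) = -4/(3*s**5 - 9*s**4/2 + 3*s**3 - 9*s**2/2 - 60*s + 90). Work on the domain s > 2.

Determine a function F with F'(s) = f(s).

An antiderivative is F(s) = -2*log(s - 2)/27 + 64*log(s - 3/2)/609 - 2*log(s + 2)/189 - 8*log(s**2 + 5)/783 - 8*sqrt(5)*atan(sqrt(5)*s/5)/1305.

Factor the denominator (3*(s - 2)*(s + 2)*(2*s - 3)*(s**2 + 5)) and decompose: f = -8*(2*s + 3)/(783*(s**2 + 5)) + 128/(609*(2*s - 3)) - 2/(189*(s + 2)) - 2/(27*(s - 2)); each piece integrates to a log, atan, or power term.
Check: d/ds[-2*log(s - 2)/27 + 64*log(s - 3/2)/609 - 2*log(s + 2)/189 - 8*log(s**2 + 5)/783 - 8*sqrt(5)*atan(sqrt(5)*s/5)/1305] = -8/(6*s**5 - 9*s**4 + 6*s**3 - 9*s**2 - 120*s + 180), which equals f(s).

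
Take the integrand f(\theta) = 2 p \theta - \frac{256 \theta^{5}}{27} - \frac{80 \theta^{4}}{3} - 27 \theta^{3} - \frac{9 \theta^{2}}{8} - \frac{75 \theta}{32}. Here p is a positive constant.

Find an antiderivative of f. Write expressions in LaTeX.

The integrand splits into summands that can be handled one at a time.
Check: d/d\theta[p \theta^{2} - \frac{128 \theta^{6}}{81} - \frac{16 \theta^{5}}{3} - \frac{27 \theta^{4}}{4} - \frac{3 \theta^{3}}{8} - \frac{75 \theta^{2}}{64}] = 2 p \theta - \frac{256 \theta^{5}}{27} - \frac{80 \theta^{4}}{3} - 27 \theta^{3} - \frac{9 \theta^{2}}{8} - \frac{75 \theta}{32} = f(\theta).

An antiderivative is F(\theta) = p \theta^{2} - \frac{128 \theta^{6}}{81} - \frac{16 \theta^{5}}{3} - \frac{27 \theta^{4}}{4} - \frac{3 \theta^{3}}{8} - \frac{75 \theta^{2}}{64}.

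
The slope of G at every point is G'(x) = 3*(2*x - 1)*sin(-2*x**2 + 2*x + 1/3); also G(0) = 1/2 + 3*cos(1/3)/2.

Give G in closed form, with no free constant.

G'(x) matches the chain-rule pattern g'(h)*h' with inner function h(x) = -2*x**2 + 2*x + 1/3; substituting u = h(x) collapses the integral.
A general antiderivative is 3*cos(-2*x**2 + 2*x + 1/3)/2 + C.
The condition gives C = 1/2 + 3*cos(1/3)/2 - (3*cos(1/3)/2) = 1/2.
So G(x) = (3*cos(-2*x**2 + 2*x + 1/3) + 1)/2.
Check: d/dx[(3*cos(-2*x**2 + 2*x + 1/3) + 1)/2] = 6*x*sin(-2*x**2 + 2*x + 1/3) - 3*sin(-2*x**2 + 2*x + 1/3), which equals G'(x).

G(x) = (3*cos(-2*x**2 + 2*x + 1/3) + 1)/2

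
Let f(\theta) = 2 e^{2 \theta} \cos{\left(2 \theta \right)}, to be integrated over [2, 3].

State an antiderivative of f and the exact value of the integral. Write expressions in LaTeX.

Recover f(\theta) by differentiating a candidate F(\theta); any mismatch rules it out.
F(\theta) = \frac{e^{2 \theta} \sin{\left(2 \theta \right)}}{2} + \frac{e^{2 \theta} \cos{\left(2 \theta \right)}}{2} is an antiderivative of f.
Check: d/d\theta[\frac{e^{2 \theta} \sin{\left(2 \theta \right)}}{2} + \frac{e^{2 \theta} \cos{\left(2 \theta \right)}}{2}] = 2 e^{2 \theta} \cos{\left(2 \theta \right)} = f(\theta).
F(3) = \frac{e^{6} \sin{\left(6 \right)}}{2} + \frac{e^{6} \cos{\left(6 \right)}}{2}; F(2) = \frac{e^{4} \sin{\left(4 \right)}}{2} + \frac{e^{4} \cos{\left(4 \right)}}{2}.
Integral = F(3) - F(2) = \frac{e^{6} \sin{\left(6 \right)}}{2} - \frac{e^{4} \cos{\left(4 \right)}}{2} - \frac{e^{4} \sin{\left(4 \right)}}{2} + \frac{e^{6} \cos{\left(6 \right)}}{2}.

Antiderivative: F(\theta) = \frac{e^{2 \theta} \sin{\left(2 \theta \right)}}{2} + \frac{e^{2 \theta} \cos{\left(2 \theta \right)}}{2}; value = \frac{e^{6} \sin{\left(6 \right)}}{2} - \frac{e^{4} \cos{\left(4 \right)}}{2} - \frac{e^{4} \sin{\left(4 \right)}}{2} + \frac{e^{6} \cos{\left(6 \right)}}{2}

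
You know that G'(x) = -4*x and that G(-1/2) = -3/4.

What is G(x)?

G(x) = (-8*x**2 - 1)/4

Any candidate G(x) must reproduce the stated G'(x) exactly.
A general antiderivative is -2*x**2 - 1/4 + C.
The condition gives C = -3/4 - (-3/4) = 0.
So G(x) = (-8*x**2 - 1)/4.
Check: d/dx[(-8*x**2 - 1)/4] = -4*x = G'(x).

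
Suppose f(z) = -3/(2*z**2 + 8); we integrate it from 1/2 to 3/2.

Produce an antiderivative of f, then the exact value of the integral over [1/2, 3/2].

Antiderivative: F(z) = -3*atan(z/2)/4; value = -3*atan(3/4)/4 + 3*atan(1/4)/4

For F(z) to be correct the identity F'(z) - f(z) = 0 must hold.
F(z) = -3*atan(z/2)/4 is an antiderivative of f.
Check: d/dz[-3*atan(z/2)/4] = -3/(2*z**2 + 8) = f(z).
F(3/2) = -3*atan(3/4)/4; F(1/2) = -3*atan(1/4)/4.
Integral = F(3/2) - F(1/2) = -3*atan(3/4)/4 + 3*atan(1/4)/4.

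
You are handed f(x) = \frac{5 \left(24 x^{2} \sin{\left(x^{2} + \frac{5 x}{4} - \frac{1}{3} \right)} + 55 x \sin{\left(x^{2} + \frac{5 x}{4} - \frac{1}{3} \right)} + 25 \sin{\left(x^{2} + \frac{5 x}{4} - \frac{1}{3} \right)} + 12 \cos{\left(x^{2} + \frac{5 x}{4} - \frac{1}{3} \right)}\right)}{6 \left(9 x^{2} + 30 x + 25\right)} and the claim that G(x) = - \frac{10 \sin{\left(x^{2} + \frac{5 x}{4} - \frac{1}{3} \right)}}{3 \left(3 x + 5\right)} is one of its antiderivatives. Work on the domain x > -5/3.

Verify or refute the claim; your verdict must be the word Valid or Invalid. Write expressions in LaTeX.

d/dx[G] = \frac{- 120 x^{2} \cos{\left(x^{2} + \frac{5 x}{4} - \frac{1}{3} \right)} - 275 x \cos{\left(x^{2} + \frac{5 x}{4} - \frac{1}{3} \right)} + 60 \sin{\left(x^{2} + \frac{5 x}{4} - \frac{1}{3} \right)} - 125 \cos{\left(x^{2} + \frac{5 x}{4} - \frac{1}{3} \right)}}{54 x^{2} + 180 x + 150}
d/dx[G] - f(x) = \frac{- 120 x^{2} \sin{\left(x^{2} + \frac{5 x}{4} - \frac{1}{3} \right)} - 120 x^{2} \cos{\left(x^{2} + \frac{5 x}{4} - \frac{1}{3} \right)} - 275 x \sin{\left(x^{2} + \frac{5 x}{4} - \frac{1}{3} \right)} - 275 x \cos{\left(x^{2} + \frac{5 x}{4} - \frac{1}{3} \right)} - 65 \sin{\left(x^{2} + \frac{5 x}{4} - \frac{1}{3} \right)} - 185 \cos{\left(x^{2} + \frac{5 x}{4} - \frac{1}{3} \right)}}{54 x^{2} + 180 x + 150} != 0.

Invalid: d/dx[G] - f = \frac{- 120 x^{2} \sin{\left(x^{2} + \frac{5 x}{4} - \frac{1}{3} \right)} - 120 x^{2} \cos{\left(x^{2} + \frac{5 x}{4} - \frac{1}{3} \right)} - 275 x \sin{\left(x^{2} + \frac{5 x}{4} - \frac{1}{3} \right)} - 275 x \cos{\left(x^{2} + \frac{5 x}{4} - \frac{1}{3} \right)} - 65 \sin{\left(x^{2} + \frac{5 x}{4} - \frac{1}{3} \right)} - 185 \cos{\left(x^{2} + \frac{5 x}{4} - \frac{1}{3} \right)}}{54 x^{2} + 180 x + 150}, which is not 0.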